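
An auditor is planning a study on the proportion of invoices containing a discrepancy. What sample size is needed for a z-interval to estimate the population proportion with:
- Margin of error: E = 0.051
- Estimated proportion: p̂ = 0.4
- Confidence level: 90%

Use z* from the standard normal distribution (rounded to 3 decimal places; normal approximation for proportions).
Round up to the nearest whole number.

Using z* for proportion z-interval (normal approximation).

For 90% confidence, z* = 1.645 (from standard normal table)

Sample size formula for proportion z-interval: n = z*²p̂(1-p̂)/E²

n = 1.645² × 0.4 × 0.6 / 0.051²
  = 2.706025 × 0.24 / 0.002601
  = 249.6909

Round up to the nearest whole number: n = 250

250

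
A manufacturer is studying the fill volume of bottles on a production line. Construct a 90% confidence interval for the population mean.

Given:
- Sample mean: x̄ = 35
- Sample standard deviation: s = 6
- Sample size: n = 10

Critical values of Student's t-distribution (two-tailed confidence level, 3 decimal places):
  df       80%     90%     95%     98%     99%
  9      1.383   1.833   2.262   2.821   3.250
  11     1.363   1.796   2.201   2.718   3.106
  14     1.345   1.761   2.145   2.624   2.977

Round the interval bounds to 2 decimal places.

The population standard deviation σ is unknown (only the sample standard deviation s is given), so use a t-interval with df = n - 1 = 10 - 1 = 9.

For 90% confidence with df = 9, t* = 1.833 (from t-table)

Standard error: SE = s/√n = 6/√10 = 1.897367

Margin of error: E = t* × SE = 1.833 × 1.897367 = 3.4779

T-interval: x̄ ± E = 35 ± 3.4779 = (31.5221, 38.4779)

Rounded to 2 decimal places:

(31.52, 38.48)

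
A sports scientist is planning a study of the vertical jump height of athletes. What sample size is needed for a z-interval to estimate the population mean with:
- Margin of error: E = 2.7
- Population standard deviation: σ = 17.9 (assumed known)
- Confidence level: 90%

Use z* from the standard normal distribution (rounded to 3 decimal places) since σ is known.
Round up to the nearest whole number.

Using z* since population σ is known (z-interval formula).

For 90% confidence, z* = 1.645 (from standard normal table)

Sample size formula for z-interval: n = (z*σ/E)²

n = (1.645 × 17.9 / 2.7)²
  = (10.905741)²
  = 118.9352

Round up to the nearest whole number: n = 119

119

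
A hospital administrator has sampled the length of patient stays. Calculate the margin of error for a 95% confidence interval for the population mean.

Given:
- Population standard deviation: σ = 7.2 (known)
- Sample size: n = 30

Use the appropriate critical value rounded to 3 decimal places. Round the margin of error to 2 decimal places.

The population standard deviation σ is known, so use the z-interval margin of error formula.

For 95% confidence, z* = 1.96 (from standard normal table)

Margin of error formula for z-interval: E = z* × σ/√n

E = 1.96 × 7.2/√30
  = 1.96 × 1.314534
  = 2.5765

Rounded to 2 decimal places:

2.58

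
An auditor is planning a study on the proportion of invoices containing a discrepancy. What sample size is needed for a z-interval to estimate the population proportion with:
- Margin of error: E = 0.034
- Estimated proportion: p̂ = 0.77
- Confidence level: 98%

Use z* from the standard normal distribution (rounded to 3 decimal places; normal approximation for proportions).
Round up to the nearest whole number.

Using z* for proportion z-interval (normal approximation).

For 98% confidence, z* = 2.326 (from standard normal table)

Sample size formula for proportion z-interval: n = z*²p̂(1-p̂)/E²

n = 2.326² × 0.77 × 0.23 / 0.034²
  = 5.410276 × 0.1771 / 0.001156
  = 828.8580

Round up to the nearest whole number: n = 829

829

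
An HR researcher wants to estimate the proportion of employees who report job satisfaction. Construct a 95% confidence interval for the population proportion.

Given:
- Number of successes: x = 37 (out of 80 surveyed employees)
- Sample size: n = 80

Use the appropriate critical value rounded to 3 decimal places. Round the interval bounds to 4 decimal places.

Sample proportion: p̂ = 37/80 = 0.462500

Check conditions for normal approximation:
  np̂ = 37 ≥ 10 ✓
  n(1-p̂) = 43 ≥ 10 ✓

The sample is large enough, so use a z-interval (normal approximation) for the proportion.

For 95% confidence, z* = 1.96 (from standard normal table)

Standard error: SE = √(p̂(1-p̂)/n) = √(0.462500×0.537500/80) = 0.05574425

Margin of error: E = z* × SE = 1.96 × 0.05574425 = 0.109259

Z-interval: p̂ ± E = 0.462500 ± 0.109259 = (0.353241, 0.571759)

Rounded to 4 decimal places:

(0.3532, 0.5718)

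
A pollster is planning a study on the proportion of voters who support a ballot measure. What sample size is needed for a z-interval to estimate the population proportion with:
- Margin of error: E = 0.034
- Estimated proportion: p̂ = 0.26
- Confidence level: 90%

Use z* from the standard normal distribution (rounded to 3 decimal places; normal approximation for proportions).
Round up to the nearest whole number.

Using z* for proportion z-interval (normal approximation).

For 90% confidence, z* = 1.645 (from standard normal table)

Sample size formula for proportion z-interval: n = z*²p̂(1-p̂)/E²

n = 1.645² × 0.26 × 0.74 / 0.034²
  = 2.706025 × 0.1924 / 0.001156
  = 450.3799

Round up to the nearest whole number: n = 451

451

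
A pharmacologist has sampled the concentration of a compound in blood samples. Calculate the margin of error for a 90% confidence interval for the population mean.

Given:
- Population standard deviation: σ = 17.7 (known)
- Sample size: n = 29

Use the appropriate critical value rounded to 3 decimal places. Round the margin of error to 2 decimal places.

The population standard deviation σ is known, so use the z-interval margin of error formula.

For 90% confidence, z* = 1.645 (from standard normal table)

Margin of error formula for z-interval: E = z* × σ/√n

E = 1.645 × 17.7/√29
  = 1.645 × 3.286807
  = 5.4068

Rounded to 2 decimal places:

5.41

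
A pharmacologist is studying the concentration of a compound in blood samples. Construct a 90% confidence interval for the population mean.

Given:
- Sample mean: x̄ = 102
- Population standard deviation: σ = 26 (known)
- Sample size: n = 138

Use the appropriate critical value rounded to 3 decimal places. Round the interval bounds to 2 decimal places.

The population standard deviation σ is known, so use a z-interval (standard normal critical value).

For 90% confidence, z* = 1.645 (from standard normal table)

Standard error: SE = σ/√n = 26/√138 = 2.213267

Margin of error: E = z* × SE = 1.645 × 2.213267 = 3.6408

Z-interval: x̄ ± E = 102 ± 3.6408 = (98.3592, 105.6408)

Rounded to 2 decimal places:

(98.36, 105.64)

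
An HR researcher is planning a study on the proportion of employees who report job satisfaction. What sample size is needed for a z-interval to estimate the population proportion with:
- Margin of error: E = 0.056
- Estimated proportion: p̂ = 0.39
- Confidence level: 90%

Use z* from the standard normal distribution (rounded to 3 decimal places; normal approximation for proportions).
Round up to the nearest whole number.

Using z* for proportion z-interval (normal approximation).

For 90% confidence, z* = 1.645 (from standard normal table)

Sample size formula for proportion z-interval: n = z*²p̂(1-p̂)/E²

n = 1.645² × 0.39 × 0.61 / 0.056²
  = 2.706025 × 0.2379 / 0.003136
  = 205.2817

Round up to the nearest whole number: n = 206

206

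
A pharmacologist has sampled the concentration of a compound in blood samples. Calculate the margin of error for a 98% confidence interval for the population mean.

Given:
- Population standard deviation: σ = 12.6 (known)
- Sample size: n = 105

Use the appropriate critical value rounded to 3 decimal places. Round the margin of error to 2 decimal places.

The population standard deviation σ is known, so use the z-interval margin of error formula.

For 98% confidence, z* = 2.326 (from standard normal table)

Margin of error formula for z-interval: E = z* × σ/√n

E = 2.326 × 12.6/√105
  = 2.326 × 1.229634
  = 2.8601

Rounded to 2 decimal places:

2.86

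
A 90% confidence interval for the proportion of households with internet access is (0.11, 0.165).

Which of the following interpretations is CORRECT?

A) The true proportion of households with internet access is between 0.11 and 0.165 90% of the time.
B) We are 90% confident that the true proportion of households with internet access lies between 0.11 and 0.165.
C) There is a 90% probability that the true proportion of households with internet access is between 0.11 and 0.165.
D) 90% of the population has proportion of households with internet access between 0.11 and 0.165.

A confidence interval represents our confidence in the procedure, not a probability statement about the parameter.

Key concept: If we repeated this sampling process many times and computed a 90% CI each time, about 90% of those intervals would contain the true population parameter.

For this specific interval (0.11, 0.165):
- Midpoint (point estimate): 0.1375
- Margin of error: 0.0275

The correct interpretation is the one stating confidence that the true parameter lies in the interval — option B.

B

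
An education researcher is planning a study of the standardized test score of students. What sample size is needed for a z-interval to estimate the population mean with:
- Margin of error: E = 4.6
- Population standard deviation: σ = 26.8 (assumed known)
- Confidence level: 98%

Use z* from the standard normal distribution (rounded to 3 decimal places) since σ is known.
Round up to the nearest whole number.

Using z* since population σ is known (z-interval formula).

For 98% confidence, z* = 2.326 (from standard normal table)

Sample size formula for z-interval: n = (z*σ/E)²

n = (2.326 × 26.8 / 4.6)²
  = (13.551478)²
  = 183.6426

Round up to the nearest whole number: n = 184

184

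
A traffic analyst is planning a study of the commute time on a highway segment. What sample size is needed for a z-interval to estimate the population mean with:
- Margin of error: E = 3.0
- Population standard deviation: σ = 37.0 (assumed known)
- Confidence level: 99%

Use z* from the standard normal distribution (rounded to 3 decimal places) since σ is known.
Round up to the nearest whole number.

Using z* since population σ is known (z-interval formula).

For 99% confidence, z* = 2.576 (from standard normal table)

Sample size formula for z-interval: n = (z*σ/E)²

n = (2.576 × 37.0 / 3.0)²
  = (31.770667)²
  = 1009.3753

Round up to the nearest whole number: n = 1010

1010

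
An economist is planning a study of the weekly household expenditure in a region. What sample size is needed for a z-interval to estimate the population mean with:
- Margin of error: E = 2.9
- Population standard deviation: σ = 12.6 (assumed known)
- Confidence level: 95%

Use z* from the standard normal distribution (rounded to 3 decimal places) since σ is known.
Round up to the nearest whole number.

Using z* since population σ is known (z-interval formula).

For 95% confidence, z* = 1.96 (from standard normal table)

Sample size formula for z-interval: n = (z*σ/E)²

n = (1.96 × 12.6 / 2.9)²
  = (8.515862)²
  = 72.5199

Round up to the nearest whole number: n = 73

73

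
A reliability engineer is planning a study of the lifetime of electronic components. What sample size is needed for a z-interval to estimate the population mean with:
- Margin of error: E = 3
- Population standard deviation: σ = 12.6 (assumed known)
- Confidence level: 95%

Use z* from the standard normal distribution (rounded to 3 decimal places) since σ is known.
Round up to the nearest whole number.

Using z* since population σ is known (z-interval formula).

For 95% confidence, z* = 1.96 (from standard normal table)

Sample size formula for z-interval: n = (z*σ/E)²

n = (1.96 × 12.6 / 3)²
  = (8.232000)²
  = 67.7658

Round up to the nearest whole number: n = 68

68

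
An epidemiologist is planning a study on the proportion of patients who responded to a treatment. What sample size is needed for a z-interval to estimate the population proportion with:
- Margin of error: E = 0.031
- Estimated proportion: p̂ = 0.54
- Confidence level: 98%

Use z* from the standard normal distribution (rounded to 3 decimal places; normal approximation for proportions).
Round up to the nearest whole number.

Using z* for proportion z-interval (normal approximation).

For 98% confidence, z* = 2.326 (from standard normal table)

Sample size formula for proportion z-interval: n = z*²p̂(1-p̂)/E²

n = 2.326² × 0.54 × 0.46 / 0.031²
  = 5.410276 × 0.2484 / 0.000961
  = 1398.4522

Round up to the nearest whole number: n = 1399

1399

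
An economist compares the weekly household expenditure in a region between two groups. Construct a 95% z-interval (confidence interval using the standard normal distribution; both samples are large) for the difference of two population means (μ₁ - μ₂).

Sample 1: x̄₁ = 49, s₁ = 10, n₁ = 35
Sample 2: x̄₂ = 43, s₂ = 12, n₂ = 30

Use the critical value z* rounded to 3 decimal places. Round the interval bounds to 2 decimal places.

Both samples are large (n₁ = 35 ≥ 30, n₂ = 30 ≥ 30), so a z-interval for the difference of means applies.

Point estimate: x̄₁ - x̄₂ = 49 - 43 = 6

Standard error: SE = √(s₁²/n₁ + s₂²/n₂)
= √(10²/35 + 12²/30)
= √(2.857143 + 4.800000)
= 2.767154

For 95% confidence, z* = 1.96 (from standard normal table)
Margin of error: E = z* × SE = 1.96 × 2.767154 = 5.4236

Z-interval: (x̄₁ - x̄₂) ± E = 6 ± 5.4236 = (0.5764, 11.4236)

Rounded to 2 decimal places:

(0.58, 11.42)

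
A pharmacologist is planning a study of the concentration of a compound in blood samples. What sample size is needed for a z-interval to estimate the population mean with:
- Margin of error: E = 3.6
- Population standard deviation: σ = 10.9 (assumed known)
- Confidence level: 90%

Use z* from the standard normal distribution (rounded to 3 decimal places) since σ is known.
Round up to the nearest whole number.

Using z* since population σ is known (z-interval formula).

For 90% confidence, z* = 1.645 (from standard normal table)

Sample size formula for z-interval: n = (z*σ/E)²

n = (1.645 × 10.9 / 3.6)²
  = (4.980694)²
  = 24.8073

Round up to the nearest whole number: n = 25

25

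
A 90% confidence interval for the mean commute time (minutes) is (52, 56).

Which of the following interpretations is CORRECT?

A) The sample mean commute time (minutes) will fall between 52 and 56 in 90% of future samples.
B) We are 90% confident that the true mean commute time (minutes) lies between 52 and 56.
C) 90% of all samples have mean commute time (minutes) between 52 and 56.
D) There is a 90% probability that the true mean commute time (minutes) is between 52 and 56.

A confidence interval represents our confidence in the procedure, not a probability statement about the parameter.

Key concept: If we repeated this sampling process many times and computed a 90% CI each time, about 90% of those intervals would contain the true population parameter.

For this specific interval (52, 56):
- Midpoint (point estimate): 54
- Margin of error: 2

The correct interpretation is the one stating confidence that the true parameter lies in the interval — option B.

B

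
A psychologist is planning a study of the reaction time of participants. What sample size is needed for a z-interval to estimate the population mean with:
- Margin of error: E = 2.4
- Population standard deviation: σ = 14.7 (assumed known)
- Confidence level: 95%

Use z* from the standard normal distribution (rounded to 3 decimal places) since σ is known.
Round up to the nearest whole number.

Using z* since population σ is known (z-interval formula).

For 95% confidence, z* = 1.96 (from standard normal table)

Sample size formula for z-interval: n = (z*σ/E)²

n = (1.96 × 14.7 / 2.4)²
  = (12.005000)²
  = 144.1200

Round up to the nearest whole number: n = 145

145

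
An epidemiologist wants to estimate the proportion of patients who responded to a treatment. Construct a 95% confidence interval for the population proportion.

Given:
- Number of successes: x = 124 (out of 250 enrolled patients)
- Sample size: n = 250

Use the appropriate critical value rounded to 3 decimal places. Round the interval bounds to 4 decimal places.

Sample proportion: p̂ = 124/250 = 0.496000

Check conditions for normal approximation:
  np̂ = 124 ≥ 10 ✓
  n(1-p̂) = 126 ≥ 10 ✓

The sample is large enough, so use a z-interval (normal approximation) for the proportion.

For 95% confidence, z* = 1.96 (from standard normal table)

Standard error: SE = √(p̂(1-p̂)/n) = √(0.496000×0.504000/250) = 0.03162176

Margin of error: E = z* × SE = 1.96 × 0.03162176 = 0.061979

Z-interval: p̂ ± E = 0.496000 ± 0.061979 = (0.434021, 0.557979)

Rounded to 4 decimal places:

(0.4340, 0.5580)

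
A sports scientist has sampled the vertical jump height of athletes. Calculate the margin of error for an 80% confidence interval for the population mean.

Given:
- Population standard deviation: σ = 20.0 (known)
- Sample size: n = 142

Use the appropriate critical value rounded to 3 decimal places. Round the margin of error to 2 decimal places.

The population standard deviation σ is known, so use the z-interval margin of error formula.

For 80% confidence, z* = 1.282 (from standard normal table)

Margin of error formula for z-interval: E = z* × σ/√n

E = 1.282 × 20.0/√142
  = 1.282 × 1.678363
  = 2.1517

Rounded to 2 decimal places:

2.15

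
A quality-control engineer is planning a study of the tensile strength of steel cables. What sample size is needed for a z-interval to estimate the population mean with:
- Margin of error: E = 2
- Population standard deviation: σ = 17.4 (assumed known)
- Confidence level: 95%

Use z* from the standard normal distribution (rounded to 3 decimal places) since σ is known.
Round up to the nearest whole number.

Using z* since population σ is known (z-interval formula).

For 95% confidence, z* = 1.96 (from standard normal table)

Sample size formula for z-interval: n = (z*σ/E)²

n = (1.96 × 17.4 / 2)²
  = (17.052000)²
  = 290.7707

Round up to the nearest whole number: n = 291

291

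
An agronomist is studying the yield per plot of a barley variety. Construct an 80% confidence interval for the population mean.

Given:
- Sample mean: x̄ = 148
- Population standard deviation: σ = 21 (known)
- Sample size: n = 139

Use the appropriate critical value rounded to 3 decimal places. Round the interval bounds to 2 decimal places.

The population standard deviation σ is known, so use a z-interval (standard normal critical value).

For 80% confidence, z* = 1.282 (from standard normal table)

Standard error: SE = σ/√n = 21/√139 = 1.781197

Margin of error: E = z* × SE = 1.282 × 1.781197 = 2.2835

Z-interval: x̄ ± E = 148 ± 2.2835 = (145.7165, 150.2835)

Rounded to 2 decimal places:

(145.72, 150.28)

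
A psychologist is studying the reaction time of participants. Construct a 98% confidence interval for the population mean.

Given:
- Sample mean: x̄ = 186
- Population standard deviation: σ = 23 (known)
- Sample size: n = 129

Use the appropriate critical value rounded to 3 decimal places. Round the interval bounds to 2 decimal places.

The population standard deviation σ is known, so use a z-interval (standard normal critical value).

For 98% confidence, z* = 2.326 (from standard normal table)

Standard error: SE = σ/√n = 23/√129 = 2.025037

Margin of error: E = z* × SE = 2.326 × 2.025037 = 4.7102

Z-interval: x̄ ± E = 186 ± 4.7102 = (181.2898, 190.7102)

Rounded to 2 decimal places:

(181.29, 190.71)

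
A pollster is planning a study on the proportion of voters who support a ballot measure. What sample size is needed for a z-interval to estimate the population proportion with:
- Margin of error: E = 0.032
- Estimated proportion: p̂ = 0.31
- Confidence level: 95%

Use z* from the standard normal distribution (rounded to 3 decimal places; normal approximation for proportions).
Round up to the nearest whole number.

Using z* for proportion z-interval (normal approximation).

For 95% confidence, z* = 1.96 (from standard normal table)

Sample size formula for proportion z-interval: n = z*²p̂(1-p̂)/E²

n = 1.96² × 0.31 × 0.69 / 0.032²
  = 3.8416 × 0.2139 / 0.001024
  = 802.4592

Round up to the nearest whole number: n = 803

803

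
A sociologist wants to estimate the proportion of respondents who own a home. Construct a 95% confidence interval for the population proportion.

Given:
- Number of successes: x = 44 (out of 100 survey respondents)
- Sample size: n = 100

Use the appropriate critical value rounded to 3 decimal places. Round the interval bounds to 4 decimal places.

Sample proportion: p̂ = 44/100 = 0.440000

Check conditions for normal approximation:
  np̂ = 44 ≥ 10 ✓
  n(1-p̂) = 56 ≥ 10 ✓

The sample is large enough, so use a z-interval (normal approximation) for the proportion.

For 95% confidence, z* = 1.96 (from standard normal table)

Standard error: SE = √(p̂(1-p̂)/n) = √(0.440000×0.560000/100) = 0.04963869

Margin of error: E = z* × SE = 1.96 × 0.04963869 = 0.097292

Z-interval: p̂ ± E = 0.440000 ± 0.097292 = (0.342708, 0.537292)

Rounded to 4 decimal places:

(0.3427, 0.5373)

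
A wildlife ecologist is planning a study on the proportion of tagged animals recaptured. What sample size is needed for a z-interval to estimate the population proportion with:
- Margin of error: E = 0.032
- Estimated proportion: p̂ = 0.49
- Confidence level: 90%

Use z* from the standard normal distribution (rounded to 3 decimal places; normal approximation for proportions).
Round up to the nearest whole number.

Using z* for proportion z-interval (normal approximation).

For 90% confidence, z* = 1.645 (from standard normal table)

Sample size formula for proportion z-interval: n = z*²p̂(1-p̂)/E²

n = 1.645² × 0.49 × 0.51 / 0.032²
  = 2.706025 × 0.2499 / 0.001024
  = 660.3864

Round up to the nearest whole number: n = 661

661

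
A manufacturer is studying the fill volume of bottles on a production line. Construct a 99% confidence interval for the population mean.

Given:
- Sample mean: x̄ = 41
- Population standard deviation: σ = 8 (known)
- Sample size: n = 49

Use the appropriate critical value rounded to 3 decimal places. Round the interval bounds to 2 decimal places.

The population standard deviation σ is known, so use a z-interval (standard normal critical value).

For 99% confidence, z* = 2.576 (from standard normal table)

Standard error: SE = σ/√n = 8/√49 = 1.142857

Margin of error: E = z* × SE = 2.576 × 1.142857 = 2.9440

Z-interval: x̄ ± E = 41 ± 2.9440 = (38.0560, 43.9440)

Rounded to 2 decimal places:

(38.06, 43.94)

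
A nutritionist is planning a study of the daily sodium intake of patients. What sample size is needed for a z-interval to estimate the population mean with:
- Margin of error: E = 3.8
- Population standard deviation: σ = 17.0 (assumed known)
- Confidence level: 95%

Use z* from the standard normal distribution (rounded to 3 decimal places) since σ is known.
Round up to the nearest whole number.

Using z* since population σ is known (z-interval formula).

For 95% confidence, z* = 1.96 (from standard normal table)

Sample size formula for z-interval: n = (z*σ/E)²

n = (1.96 × 17.0 / 3.8)²
  = (8.768421)²
  = 76.8852

Round up to the nearest whole number: n = 77

77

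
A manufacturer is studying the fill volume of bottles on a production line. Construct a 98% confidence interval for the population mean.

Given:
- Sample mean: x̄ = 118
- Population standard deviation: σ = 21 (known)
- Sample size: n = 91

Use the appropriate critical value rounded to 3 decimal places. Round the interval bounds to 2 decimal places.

The population standard deviation σ is known, so use a z-interval (standard normal critical value).

For 98% confidence, z* = 2.326 (from standard normal table)

Standard error: SE = σ/√n = 21/√91 = 2.201398

Margin of error: E = z* × SE = 2.326 × 2.201398 = 5.1205

Z-interval: x̄ ± E = 118 ± 5.1205 = (112.8795, 123.1205)

Rounded to 2 decimal places:

(112.88, 123.12)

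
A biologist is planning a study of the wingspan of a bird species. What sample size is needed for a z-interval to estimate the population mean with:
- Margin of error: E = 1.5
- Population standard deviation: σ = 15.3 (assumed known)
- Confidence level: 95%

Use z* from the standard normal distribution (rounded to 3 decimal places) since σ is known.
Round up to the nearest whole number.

Using z* since population σ is known (z-interval formula).

For 95% confidence, z* = 1.96 (from standard normal table)

Sample size formula for z-interval: n = (z*σ/E)²

n = (1.96 × 15.3 / 1.5)²
  = (19.992000)²
  = 399.6801

Round up to the nearest whole number: n = 400

400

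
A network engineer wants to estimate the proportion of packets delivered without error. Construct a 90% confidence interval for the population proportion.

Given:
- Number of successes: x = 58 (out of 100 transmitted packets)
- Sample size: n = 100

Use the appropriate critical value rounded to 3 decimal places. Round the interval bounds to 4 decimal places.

Sample proportion: p̂ = 58/100 = 0.580000

Check conditions for normal approximation:
  np̂ = 58 ≥ 10 ✓
  n(1-p̂) = 42 ≥ 10 ✓

The sample is large enough, so use a z-interval (normal approximation) for the proportion.

For 90% confidence, z* = 1.645 (from standard normal table)

Standard error: SE = √(p̂(1-p̂)/n) = √(0.580000×0.420000/100) = 0.04935585

Margin of error: E = z* × SE = 1.645 × 0.04935585 = 0.081190

Z-interval: p̂ ± E = 0.580000 ± 0.081190 = (0.498810, 0.661190)

Rounded to 4 decimal places:

(0.4988, 0.6612)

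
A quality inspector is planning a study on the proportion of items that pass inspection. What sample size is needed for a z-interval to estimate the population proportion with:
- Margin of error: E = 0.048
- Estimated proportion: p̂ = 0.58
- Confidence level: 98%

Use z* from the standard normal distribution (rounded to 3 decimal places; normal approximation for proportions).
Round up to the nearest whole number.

Using z* for proportion z-interval (normal approximation).

For 98% confidence, z* = 2.326 (from standard normal table)

Sample size formula for proportion z-interval: n = z*²p̂(1-p̂)/E²

n = 2.326² × 0.58 × 0.42 / 0.048²
  = 5.410276 × 0.2436 / 0.002304
  = 572.0240

Round up to the nearest whole number: n = 573

573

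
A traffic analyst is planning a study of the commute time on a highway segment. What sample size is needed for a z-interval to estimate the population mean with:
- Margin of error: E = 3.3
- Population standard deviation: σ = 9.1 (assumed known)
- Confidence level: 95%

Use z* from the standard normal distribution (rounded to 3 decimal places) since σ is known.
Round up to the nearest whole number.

Using z* since population σ is known (z-interval formula).

For 95% confidence, z* = 1.96 (from standard normal table)

Sample size formula for z-interval: n = (z*σ/E)²

n = (1.96 × 9.1 / 3.3)²
  = (5.404848)²
  = 29.2124

Round up to the nearest whole number: n = 30

30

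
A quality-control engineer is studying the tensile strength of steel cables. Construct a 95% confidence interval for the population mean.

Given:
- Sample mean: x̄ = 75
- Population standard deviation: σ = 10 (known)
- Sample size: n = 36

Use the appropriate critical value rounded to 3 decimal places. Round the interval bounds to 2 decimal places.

The population standard deviation σ is known, so use a z-interval (standard normal critical value).

For 95% confidence, z* = 1.96 (from standard normal table)

Standard error: SE = σ/√n = 10/√36 = 1.666667

Margin of error: E = z* × SE = 1.96 × 1.666667 = 3.2667

Z-interval: x̄ ± E = 75 ± 3.2667 = (71.7333, 78.2667)

Rounded to 2 decimal places:

(71.73, 78.27)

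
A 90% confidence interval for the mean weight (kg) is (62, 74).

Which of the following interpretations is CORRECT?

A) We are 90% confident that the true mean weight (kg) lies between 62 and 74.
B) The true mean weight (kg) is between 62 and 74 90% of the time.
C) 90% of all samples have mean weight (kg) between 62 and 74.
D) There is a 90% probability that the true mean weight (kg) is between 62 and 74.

A confidence interval represents our confidence in the procedure, not a probability statement about the parameter.

Key concept: If we repeated this sampling process many times and computed a 90% CI each time, about 90% of those intervals would contain the true population parameter.

For this specific interval (62, 74):
- Midpoint (point estimate): 68
- Margin of error: 6

The correct interpretation is the one stating confidence that the true parameter lies in the interval — option A.

A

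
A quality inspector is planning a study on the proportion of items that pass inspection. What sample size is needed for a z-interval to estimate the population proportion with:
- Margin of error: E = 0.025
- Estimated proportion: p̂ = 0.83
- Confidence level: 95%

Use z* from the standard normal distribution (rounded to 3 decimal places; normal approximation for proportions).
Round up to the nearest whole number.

Using z* for proportion z-interval (normal approximation).

For 95% confidence, z* = 1.96 (from standard normal table)

Sample size formula for proportion z-interval: n = z*²p̂(1-p̂)/E²

n = 1.96² × 0.83 × 0.17 / 0.025²
  = 3.8416 × 0.1411 / 0.000625
  = 867.2796

Round up to the nearest whole number: n = 868

868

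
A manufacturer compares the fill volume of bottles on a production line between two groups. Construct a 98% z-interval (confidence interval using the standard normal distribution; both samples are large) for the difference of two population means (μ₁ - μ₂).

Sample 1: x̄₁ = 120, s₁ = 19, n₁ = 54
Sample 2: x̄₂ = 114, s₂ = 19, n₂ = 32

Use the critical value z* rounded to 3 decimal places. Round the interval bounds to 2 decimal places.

Both samples are large (n₁ = 54 ≥ 30, n₂ = 32 ≥ 30), so a z-interval for the difference of means applies.

Point estimate: x̄₁ - x̄₂ = 120 - 114 = 6

Standard error: SE = √(s₁²/n₁ + s₂²/n₂)
= √(19²/54 + 19²/32)
= √(6.685185 + 11.281250)
= 4.238683

For 98% confidence, z* = 2.326 (from standard normal table)
Margin of error: E = z* × SE = 2.326 × 4.238683 = 9.8592

Z-interval: (x̄₁ - x̄₂) ± E = 6 ± 9.8592 = (-3.8592, 15.8592)

Rounded to 2 decimal places:

(-3.86, 15.86)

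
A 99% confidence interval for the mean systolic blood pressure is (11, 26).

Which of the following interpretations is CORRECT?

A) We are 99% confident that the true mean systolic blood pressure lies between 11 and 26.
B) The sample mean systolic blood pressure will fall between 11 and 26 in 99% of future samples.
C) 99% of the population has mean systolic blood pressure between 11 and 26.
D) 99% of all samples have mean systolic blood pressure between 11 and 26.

A confidence interval represents our confidence in the procedure, not a probability statement about the parameter.

Key concept: If we repeated this sampling process many times and computed a 99% CI each time, about 99% of those intervals would contain the true population parameter.

For this specific interval (11, 26):
- Midpoint (point estimate): 18.5
- Margin of error: 7.5

The correct interpretation is the one stating confidence that the true parameter lies in the interval — option A.

A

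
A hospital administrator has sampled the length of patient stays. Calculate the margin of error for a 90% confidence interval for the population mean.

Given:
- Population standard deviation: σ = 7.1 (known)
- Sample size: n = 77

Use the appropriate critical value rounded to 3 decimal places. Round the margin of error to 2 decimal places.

The population standard deviation σ is known, so use the z-interval margin of error formula.

For 90% confidence, z* = 1.645 (from standard normal table)

Margin of error formula for z-interval: E = z* × σ/√n

E = 1.645 × 7.1/√77
  = 1.645 × 0.809120
  = 1.3310

Rounded to 2 decimal places:

1.33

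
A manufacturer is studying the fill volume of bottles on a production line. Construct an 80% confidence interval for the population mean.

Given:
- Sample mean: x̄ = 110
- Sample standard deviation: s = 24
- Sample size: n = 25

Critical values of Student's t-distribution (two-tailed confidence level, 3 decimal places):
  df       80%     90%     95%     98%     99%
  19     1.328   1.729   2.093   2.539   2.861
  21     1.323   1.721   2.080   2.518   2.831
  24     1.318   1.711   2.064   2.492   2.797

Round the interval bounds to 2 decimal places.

The population standard deviation σ is unknown (only the sample standard deviation s is given), so use a t-interval with df = n - 1 = 25 - 1 = 24.

For 80% confidence with df = 24, t* = 1.318 (from t-table)

Standard error: SE = s/√n = 24/√25 = 4.800000

Margin of error: E = t* × SE = 1.318 × 4.800000 = 6.3264

T-interval: x̄ ± E = 110 ± 6.3264 = (103.6736, 116.3264)

Rounded to 2 decimal places:

(103.67, 116.33)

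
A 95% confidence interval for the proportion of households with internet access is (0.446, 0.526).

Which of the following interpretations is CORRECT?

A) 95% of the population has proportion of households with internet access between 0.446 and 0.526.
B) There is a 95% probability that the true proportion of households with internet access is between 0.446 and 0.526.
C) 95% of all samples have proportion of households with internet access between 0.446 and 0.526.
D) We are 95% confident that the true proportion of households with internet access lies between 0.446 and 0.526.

A confidence interval represents our confidence in the procedure, not a probability statement about the parameter.

Key concept: If we repeated this sampling process many times and computed a 95% CI each time, about 95% of those intervals would contain the true population parameter.

For this specific interval (0.446, 0.526):
- Midpoint (point estimate): 0.486
- Margin of error: 0.04

The correct interpretation is the one stating confidence that the true parameter lies in the interval — option D.

D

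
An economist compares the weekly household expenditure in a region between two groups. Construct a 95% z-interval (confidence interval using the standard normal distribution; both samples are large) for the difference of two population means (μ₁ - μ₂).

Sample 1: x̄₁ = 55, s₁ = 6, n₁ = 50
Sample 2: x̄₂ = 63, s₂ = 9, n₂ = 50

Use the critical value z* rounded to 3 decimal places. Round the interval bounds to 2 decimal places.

Both samples are large (n₁ = 50 ≥ 30, n₂ = 50 ≥ 30), so a z-interval for the difference of means applies.

Point estimate: x̄₁ - x̄₂ = 55 - 63 = -8

Standard error: SE = √(s₁²/n₁ + s₂²/n₂)
= √(6²/50 + 9²/50)
= √(0.720000 + 1.620000)
= 1.529706

For 95% confidence, z* = 1.96 (from standard normal table)
Margin of error: E = z* × SE = 1.96 × 1.529706 = 2.9982

Z-interval: (x̄₁ - x̄₂) ± E = -8 ± 2.9982 = (-10.9982, -5.0018)

Rounded to 2 decimal places:

(-11.00, -5.00)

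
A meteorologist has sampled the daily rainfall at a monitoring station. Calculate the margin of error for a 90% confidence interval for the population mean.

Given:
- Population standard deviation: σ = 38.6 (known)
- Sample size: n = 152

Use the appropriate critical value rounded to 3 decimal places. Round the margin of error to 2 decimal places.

The population standard deviation σ is known, so use the z-interval margin of error formula.

For 90% confidence, z* = 1.645 (from standard normal table)

Margin of error formula for z-interval: E = z* × σ/√n

E = 1.645 × 38.6/√152
  = 1.645 × 3.130873
  = 5.1503

Rounded to 2 decimal places:

5.15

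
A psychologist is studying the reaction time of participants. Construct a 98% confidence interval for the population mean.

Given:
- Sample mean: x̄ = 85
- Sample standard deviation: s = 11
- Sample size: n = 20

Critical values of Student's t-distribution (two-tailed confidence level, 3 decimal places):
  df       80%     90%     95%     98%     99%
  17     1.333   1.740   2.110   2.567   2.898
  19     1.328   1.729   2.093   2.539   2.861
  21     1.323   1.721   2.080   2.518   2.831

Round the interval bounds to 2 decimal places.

The population standard deviation σ is unknown (only the sample standard deviation s is given), so use a t-interval with df = n - 1 = 20 - 1 = 19.

For 98% confidence with df = 19, t* = 2.539 (from t-table)

Standard error: SE = s/√n = 11/√20 = 2.459675

Margin of error: E = t* × SE = 2.539 × 2.459675 = 6.2451

T-interval: x̄ ± E = 85 ± 6.2451 = (78.7549, 91.2451)

Rounded to 2 decimal places:

(78.75, 91.25)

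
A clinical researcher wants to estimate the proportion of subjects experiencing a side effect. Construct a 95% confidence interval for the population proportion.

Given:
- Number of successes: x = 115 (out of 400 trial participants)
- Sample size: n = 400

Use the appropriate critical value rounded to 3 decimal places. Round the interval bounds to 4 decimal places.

Sample proportion: p̂ = 115/400 = 0.287500

Check conditions for normal approximation:
  np̂ = 115 ≥ 10 ✓
  n(1-p̂) = 285 ≥ 10 ✓

The sample is large enough, so use a z-interval (normal approximation) for the proportion.

For 95% confidence, z* = 1.96 (from standard normal table)

Standard error: SE = √(p̂(1-p̂)/n) = √(0.287500×0.712500/400) = 0.02262983

Margin of error: E = z* × SE = 1.96 × 0.02262983 = 0.044354

Z-interval: p̂ ± E = 0.287500 ± 0.044354 = (0.243146, 0.331854)

Rounded to 4 decimal places:

(0.2431, 0.3319)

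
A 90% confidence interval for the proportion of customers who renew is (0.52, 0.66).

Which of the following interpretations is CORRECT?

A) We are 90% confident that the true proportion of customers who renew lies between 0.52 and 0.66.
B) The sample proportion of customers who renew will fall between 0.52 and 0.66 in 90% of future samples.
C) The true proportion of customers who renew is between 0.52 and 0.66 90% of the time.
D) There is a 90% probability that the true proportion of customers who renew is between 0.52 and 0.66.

A confidence interval represents our confidence in the procedure, not a probability statement about the parameter.

Key concept: If we repeated this sampling process many times and computed a 90% CI each time, about 90% of those intervals would contain the true population parameter.

For this specific interval (0.52, 0.66):
- Midpoint (point estimate): 0.59
- Margin of error: 0.07

The correct interpretation is the one stating confidence that the true parameter lies in the interval — option A.

A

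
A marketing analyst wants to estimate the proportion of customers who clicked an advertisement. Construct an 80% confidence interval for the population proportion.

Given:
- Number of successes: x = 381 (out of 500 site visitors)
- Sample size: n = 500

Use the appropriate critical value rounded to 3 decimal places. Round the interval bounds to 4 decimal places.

Sample proportion: p̂ = 381/500 = 0.762000

Check conditions for normal approximation:
  np̂ = 381 ≥ 10 ✓
  n(1-p̂) = 119 ≥ 10 ✓

The sample is large enough, so use a z-interval (normal approximation) for the proportion.

For 80% confidence, z* = 1.282 (from standard normal table)

Standard error: SE = √(p̂(1-p̂)/n) = √(0.762000×0.238000/500) = 0.01904500

Margin of error: E = z* × SE = 1.282 × 0.01904500 = 0.024416

Z-interval: p̂ ± E = 0.762000 ± 0.024416 = (0.737584, 0.786416)

Rounded to 4 decimal places:

(0.7376, 0.7864)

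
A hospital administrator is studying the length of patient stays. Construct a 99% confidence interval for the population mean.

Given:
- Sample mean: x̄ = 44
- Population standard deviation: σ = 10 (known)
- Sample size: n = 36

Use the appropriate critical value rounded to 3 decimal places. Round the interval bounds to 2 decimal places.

The population standard deviation σ is known, so use a z-interval (standard normal critical value).

For 99% confidence, z* = 2.576 (from standard normal table)

Standard error: SE = σ/√n = 10/√36 = 1.666667

Margin of error: E = z* × SE = 2.576 × 1.666667 = 4.2933

Z-interval: x̄ ± E = 44 ± 4.2933 = (39.7067, 48.2933)

Rounded to 2 decimal places:

(39.71, 48.29)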